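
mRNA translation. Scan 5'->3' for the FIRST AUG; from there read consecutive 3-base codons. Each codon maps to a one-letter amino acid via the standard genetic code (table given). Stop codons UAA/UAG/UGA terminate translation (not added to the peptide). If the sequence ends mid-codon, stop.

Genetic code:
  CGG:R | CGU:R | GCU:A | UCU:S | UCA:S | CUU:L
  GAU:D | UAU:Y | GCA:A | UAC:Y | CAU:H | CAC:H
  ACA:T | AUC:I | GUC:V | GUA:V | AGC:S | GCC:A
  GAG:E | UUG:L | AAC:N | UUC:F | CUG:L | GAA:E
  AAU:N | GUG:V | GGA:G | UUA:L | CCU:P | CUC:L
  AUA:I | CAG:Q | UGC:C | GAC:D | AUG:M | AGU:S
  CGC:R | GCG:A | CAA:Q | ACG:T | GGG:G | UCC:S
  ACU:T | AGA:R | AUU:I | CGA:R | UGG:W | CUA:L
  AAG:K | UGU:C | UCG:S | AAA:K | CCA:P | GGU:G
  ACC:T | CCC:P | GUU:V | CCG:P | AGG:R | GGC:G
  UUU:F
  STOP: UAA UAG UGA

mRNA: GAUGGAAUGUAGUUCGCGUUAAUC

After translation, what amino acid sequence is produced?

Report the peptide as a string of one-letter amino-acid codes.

start AUG at pos 1
pos 1: AUG -> M; peptide=M
pos 4: GAA -> E; peptide=ME
pos 7: UGU -> C; peptide=MEC
pos 10: AGU -> S; peptide=MECS
pos 13: UCG -> S; peptide=MECSS
pos 16: CGU -> R; peptide=MECSSR
pos 19: UAA -> STOP

Answer: MECSSR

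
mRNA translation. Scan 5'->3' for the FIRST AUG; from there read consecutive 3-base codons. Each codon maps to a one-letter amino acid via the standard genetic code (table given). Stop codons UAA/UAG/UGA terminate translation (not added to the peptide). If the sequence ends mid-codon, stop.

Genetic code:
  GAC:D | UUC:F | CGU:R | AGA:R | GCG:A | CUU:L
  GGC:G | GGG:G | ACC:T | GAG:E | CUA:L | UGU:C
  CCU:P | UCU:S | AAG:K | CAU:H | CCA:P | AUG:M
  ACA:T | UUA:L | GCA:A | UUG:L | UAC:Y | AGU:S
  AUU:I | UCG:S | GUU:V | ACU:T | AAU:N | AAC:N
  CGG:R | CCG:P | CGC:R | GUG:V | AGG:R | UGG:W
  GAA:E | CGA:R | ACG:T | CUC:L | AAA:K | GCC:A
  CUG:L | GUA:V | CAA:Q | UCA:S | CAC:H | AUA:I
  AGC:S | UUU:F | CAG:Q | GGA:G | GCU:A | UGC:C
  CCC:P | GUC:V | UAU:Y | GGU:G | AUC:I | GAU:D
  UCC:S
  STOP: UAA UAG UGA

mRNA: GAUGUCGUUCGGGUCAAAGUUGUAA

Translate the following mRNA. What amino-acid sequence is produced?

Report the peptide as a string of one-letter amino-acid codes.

start AUG at pos 1
pos 1: AUG -> M; peptide=M
pos 4: UCG -> S; peptide=MS
pos 7: UUC -> F; peptide=MSF
pos 10: GGG -> G; peptide=MSFG
pos 13: UCA -> S; peptide=MSFGS
pos 16: AAG -> K; peptide=MSFGSK
pos 19: UUG -> L; peptide=MSFGSKL
pos 22: UAA -> STOP

Answer: MSFGSKL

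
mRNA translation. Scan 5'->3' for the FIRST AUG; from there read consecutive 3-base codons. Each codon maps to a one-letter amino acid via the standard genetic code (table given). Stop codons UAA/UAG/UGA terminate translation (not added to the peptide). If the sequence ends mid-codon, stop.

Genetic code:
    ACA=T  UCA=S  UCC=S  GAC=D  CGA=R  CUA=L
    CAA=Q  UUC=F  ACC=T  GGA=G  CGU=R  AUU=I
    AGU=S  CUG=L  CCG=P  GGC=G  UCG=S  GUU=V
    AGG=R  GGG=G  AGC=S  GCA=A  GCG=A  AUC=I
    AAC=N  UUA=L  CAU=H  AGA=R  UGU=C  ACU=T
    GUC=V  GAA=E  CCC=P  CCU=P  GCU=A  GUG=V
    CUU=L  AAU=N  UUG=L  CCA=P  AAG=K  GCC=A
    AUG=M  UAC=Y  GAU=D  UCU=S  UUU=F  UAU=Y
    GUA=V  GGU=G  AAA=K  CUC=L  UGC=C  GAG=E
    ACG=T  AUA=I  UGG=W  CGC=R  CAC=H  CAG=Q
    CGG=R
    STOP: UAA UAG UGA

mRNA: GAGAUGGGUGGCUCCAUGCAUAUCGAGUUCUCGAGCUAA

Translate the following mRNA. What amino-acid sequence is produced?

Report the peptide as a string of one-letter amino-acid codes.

Answer: MGGSMHIEFSS

Derivation:
start AUG at pos 3
pos 3: AUG -> M; peptide=M
pos 6: GGU -> G; peptide=MG
pos 9: GGC -> G; peptide=MGG
pos 12: UCC -> S; peptide=MGGS
pos 15: AUG -> M; peptide=MGGSM
pos 18: CAU -> H; peptide=MGGSMH
pos 21: AUC -> I; peptide=MGGSMHI
pos 24: GAG -> E; peptide=MGGSMHIE
pos 27: UUC -> F; peptide=MGGSMHIEF
pos 30: UCG -> S; peptide=MGGSMHIEFS
pos 33: AGC -> S; peptide=MGGSMHIEFSS
pos 36: UAA -> STOP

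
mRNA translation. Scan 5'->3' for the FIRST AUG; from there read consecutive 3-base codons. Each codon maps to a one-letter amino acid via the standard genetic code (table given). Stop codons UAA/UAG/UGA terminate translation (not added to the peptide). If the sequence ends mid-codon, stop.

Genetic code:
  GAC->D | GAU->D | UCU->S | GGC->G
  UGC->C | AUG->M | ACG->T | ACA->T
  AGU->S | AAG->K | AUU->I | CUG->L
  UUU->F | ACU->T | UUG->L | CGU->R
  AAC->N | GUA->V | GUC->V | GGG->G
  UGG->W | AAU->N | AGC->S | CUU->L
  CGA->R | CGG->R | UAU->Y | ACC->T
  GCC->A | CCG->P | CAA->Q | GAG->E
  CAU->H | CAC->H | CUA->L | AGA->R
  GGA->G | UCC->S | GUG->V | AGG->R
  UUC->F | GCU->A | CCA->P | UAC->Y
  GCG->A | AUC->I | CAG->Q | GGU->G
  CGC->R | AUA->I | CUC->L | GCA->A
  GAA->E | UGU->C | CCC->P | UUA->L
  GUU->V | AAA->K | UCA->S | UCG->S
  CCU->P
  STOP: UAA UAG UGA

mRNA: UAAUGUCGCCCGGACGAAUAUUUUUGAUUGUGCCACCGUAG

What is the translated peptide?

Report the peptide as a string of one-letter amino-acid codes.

start AUG at pos 2
pos 2: AUG -> M; peptide=M
pos 5: UCG -> S; peptide=MS
pos 8: CCC -> P; peptide=MSP
pos 11: GGA -> G; peptide=MSPG
pos 14: CGA -> R; peptide=MSPGR
pos 17: AUA -> I; peptide=MSPGRI
pos 20: UUU -> F; peptide=MSPGRIF
pos 23: UUG -> L; peptide=MSPGRIFL
pos 26: AUU -> I; peptide=MSPGRIFLI
pos 29: GUG -> V; peptide=MSPGRIFLIV
pos 32: CCA -> P; peptide=MSPGRIFLIVP
pos 35: CCG -> P; peptide=MSPGRIFLIVPP
pos 38: UAG -> STOP

Answer: MSPGRIFLIVPP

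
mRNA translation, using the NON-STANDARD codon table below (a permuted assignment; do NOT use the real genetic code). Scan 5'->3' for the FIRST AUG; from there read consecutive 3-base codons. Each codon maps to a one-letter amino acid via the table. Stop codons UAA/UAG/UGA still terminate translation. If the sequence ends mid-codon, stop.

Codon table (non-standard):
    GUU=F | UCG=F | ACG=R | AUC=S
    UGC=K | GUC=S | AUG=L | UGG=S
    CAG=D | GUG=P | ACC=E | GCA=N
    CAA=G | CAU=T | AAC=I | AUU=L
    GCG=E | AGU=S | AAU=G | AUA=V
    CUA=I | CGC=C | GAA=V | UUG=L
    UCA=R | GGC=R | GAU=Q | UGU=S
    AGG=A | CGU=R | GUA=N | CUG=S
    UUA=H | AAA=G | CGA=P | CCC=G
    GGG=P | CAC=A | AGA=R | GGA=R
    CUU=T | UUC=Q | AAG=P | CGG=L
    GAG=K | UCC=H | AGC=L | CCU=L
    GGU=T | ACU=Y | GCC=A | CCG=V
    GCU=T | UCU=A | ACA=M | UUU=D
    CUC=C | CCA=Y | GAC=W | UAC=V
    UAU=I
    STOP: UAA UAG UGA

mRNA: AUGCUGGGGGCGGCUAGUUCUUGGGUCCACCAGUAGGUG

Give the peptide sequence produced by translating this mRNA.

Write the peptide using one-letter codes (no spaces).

start AUG at pos 0
pos 0: AUG -> L; peptide=L
pos 3: CUG -> S; peptide=LS
pos 6: GGG -> P; peptide=LSP
pos 9: GCG -> E; peptide=LSPE
pos 12: GCU -> T; peptide=LSPET
pos 15: AGU -> S; peptide=LSPETS
pos 18: UCU -> A; peptide=LSPETSA
pos 21: UGG -> S; peptide=LSPETSAS
pos 24: GUC -> S; peptide=LSPETSASS
pos 27: CAC -> A; peptide=LSPETSASSA
pos 30: CAG -> D; peptide=LSPETSASSAD
pos 33: UAG -> STOP

Answer: LSPETSASSAD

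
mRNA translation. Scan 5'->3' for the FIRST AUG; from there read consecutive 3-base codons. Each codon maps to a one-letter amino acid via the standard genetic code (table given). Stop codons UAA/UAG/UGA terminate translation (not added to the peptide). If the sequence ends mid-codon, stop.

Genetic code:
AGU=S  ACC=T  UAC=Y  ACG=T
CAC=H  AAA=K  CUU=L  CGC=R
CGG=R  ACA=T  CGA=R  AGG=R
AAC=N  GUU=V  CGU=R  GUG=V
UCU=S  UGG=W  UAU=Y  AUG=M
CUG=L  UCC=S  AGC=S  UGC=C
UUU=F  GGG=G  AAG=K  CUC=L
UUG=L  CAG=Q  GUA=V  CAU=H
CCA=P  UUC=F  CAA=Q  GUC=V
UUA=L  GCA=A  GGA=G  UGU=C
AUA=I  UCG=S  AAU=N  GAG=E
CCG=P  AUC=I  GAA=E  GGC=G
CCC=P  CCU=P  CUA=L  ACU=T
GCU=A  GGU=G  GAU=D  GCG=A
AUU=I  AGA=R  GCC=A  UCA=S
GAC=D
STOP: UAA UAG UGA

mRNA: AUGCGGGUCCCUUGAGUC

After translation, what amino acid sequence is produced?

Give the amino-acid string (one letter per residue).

start AUG at pos 0
pos 0: AUG -> M; peptide=M
pos 3: CGG -> R; peptide=MR
pos 6: GUC -> V; peptide=MRV
pos 9: CCU -> P; peptide=MRVP
pos 12: UGA -> STOP

Answer: MRVP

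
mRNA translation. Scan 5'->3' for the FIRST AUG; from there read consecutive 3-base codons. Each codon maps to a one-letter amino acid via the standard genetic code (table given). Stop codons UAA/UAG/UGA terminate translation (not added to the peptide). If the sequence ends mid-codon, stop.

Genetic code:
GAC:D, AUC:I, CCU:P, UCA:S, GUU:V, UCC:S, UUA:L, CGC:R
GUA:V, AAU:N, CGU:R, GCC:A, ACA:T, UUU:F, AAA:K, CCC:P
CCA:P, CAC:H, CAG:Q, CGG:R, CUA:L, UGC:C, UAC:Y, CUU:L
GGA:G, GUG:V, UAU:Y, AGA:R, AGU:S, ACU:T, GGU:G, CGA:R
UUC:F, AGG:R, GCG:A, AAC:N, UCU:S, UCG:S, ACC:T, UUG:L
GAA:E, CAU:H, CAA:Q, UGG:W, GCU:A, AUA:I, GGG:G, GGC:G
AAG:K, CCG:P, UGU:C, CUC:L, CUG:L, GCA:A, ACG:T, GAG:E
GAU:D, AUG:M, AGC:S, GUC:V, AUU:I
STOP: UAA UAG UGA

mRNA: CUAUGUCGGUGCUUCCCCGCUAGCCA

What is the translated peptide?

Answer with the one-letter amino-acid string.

Answer: MSVLPR

Derivation:
start AUG at pos 2
pos 2: AUG -> M; peptide=M
pos 5: UCG -> S; peptide=MS
pos 8: GUG -> V; peptide=MSV
pos 11: CUU -> L; peptide=MSVL
pos 14: CCC -> P; peptide=MSVLP
pos 17: CGC -> R; peptide=MSVLPR
pos 20: UAG -> STOP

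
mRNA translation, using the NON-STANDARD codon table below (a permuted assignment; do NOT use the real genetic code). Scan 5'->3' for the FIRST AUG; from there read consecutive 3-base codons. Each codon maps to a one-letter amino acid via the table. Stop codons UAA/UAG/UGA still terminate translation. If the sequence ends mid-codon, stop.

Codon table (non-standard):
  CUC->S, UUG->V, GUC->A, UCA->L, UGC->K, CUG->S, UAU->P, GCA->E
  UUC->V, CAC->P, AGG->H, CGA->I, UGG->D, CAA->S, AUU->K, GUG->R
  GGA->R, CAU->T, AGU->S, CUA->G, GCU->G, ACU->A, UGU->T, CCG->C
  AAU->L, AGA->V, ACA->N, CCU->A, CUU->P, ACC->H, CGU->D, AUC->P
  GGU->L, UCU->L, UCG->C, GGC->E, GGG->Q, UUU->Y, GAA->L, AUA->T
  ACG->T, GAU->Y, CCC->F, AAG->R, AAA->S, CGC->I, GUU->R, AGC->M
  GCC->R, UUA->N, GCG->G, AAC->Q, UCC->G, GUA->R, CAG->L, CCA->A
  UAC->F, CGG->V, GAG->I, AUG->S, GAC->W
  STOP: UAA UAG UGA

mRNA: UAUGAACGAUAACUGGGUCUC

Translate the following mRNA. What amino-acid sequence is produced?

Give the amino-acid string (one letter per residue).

start AUG at pos 1
pos 1: AUG -> S; peptide=S
pos 4: AAC -> Q; peptide=SQ
pos 7: GAU -> Y; peptide=SQY
pos 10: AAC -> Q; peptide=SQYQ
pos 13: UGG -> D; peptide=SQYQD
pos 16: GUC -> A; peptide=SQYQDA
pos 19: only 2 nt remain (<3), stop (end of mRNA)

Answer: SQYQDA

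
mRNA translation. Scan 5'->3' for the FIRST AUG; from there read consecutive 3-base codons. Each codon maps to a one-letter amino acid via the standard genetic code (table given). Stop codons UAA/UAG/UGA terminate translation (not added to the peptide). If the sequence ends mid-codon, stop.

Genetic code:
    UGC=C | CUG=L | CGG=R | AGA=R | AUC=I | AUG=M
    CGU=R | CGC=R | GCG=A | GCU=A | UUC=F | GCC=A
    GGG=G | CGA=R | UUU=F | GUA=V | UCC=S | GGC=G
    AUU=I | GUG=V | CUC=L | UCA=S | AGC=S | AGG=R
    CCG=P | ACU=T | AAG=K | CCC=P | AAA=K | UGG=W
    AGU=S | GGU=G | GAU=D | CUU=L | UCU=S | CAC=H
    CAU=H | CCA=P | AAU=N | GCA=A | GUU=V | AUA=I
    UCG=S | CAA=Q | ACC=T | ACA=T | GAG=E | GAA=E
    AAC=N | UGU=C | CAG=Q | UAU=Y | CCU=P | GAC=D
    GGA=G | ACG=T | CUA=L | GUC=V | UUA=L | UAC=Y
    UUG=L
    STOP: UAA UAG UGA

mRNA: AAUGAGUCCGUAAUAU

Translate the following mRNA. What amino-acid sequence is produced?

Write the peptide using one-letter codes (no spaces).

Answer: MSP

Derivation:
start AUG at pos 1
pos 1: AUG -> M; peptide=M
pos 4: AGU -> S; peptide=MS
pos 7: CCG -> P; peptide=MSP
pos 10: UAA -> STOP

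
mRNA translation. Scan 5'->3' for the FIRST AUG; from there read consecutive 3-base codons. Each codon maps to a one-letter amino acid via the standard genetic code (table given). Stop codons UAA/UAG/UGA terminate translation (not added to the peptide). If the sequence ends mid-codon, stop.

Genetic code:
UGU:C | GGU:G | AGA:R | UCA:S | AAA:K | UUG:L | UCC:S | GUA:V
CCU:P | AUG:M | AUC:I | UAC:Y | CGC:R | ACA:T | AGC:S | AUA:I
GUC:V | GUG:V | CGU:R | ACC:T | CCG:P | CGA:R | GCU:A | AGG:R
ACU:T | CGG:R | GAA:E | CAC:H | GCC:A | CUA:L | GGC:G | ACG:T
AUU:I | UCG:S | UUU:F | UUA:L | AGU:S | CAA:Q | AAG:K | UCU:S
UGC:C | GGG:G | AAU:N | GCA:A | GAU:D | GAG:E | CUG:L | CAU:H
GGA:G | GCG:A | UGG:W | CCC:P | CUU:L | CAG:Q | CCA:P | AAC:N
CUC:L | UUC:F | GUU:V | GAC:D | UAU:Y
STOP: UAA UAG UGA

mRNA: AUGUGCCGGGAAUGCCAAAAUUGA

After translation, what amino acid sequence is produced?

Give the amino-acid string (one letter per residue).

Answer: MCRECQN

Derivation:
start AUG at pos 0
pos 0: AUG -> M; peptide=M
pos 3: UGC -> C; peptide=MC
pos 6: CGG -> R; peptide=MCR
pos 9: GAA -> E; peptide=MCRE
pos 12: UGC -> C; peptide=MCREC
pos 15: CAA -> Q; peptide=MCRECQ
pos 18: AAU -> N; peptide=MCRECQN
pos 21: UGA -> STOP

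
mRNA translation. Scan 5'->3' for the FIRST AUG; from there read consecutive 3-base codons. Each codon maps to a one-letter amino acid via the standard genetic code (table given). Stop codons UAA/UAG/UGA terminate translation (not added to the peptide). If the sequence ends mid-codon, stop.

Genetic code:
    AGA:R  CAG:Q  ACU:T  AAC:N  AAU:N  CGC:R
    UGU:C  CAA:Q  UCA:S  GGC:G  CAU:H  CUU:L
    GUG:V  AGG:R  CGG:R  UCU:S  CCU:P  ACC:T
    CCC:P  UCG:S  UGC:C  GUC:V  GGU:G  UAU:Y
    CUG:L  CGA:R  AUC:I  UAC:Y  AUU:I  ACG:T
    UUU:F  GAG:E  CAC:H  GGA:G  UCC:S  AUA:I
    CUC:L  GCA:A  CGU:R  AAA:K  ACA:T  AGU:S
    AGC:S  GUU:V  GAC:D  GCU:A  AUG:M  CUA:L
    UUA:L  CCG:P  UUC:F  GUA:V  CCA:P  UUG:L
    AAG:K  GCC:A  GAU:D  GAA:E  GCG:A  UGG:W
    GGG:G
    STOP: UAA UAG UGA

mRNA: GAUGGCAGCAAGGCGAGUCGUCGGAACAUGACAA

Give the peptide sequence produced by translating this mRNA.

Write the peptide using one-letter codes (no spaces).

Answer: MAARRVVGT

Derivation:
start AUG at pos 1
pos 1: AUG -> M; peptide=M
pos 4: GCA -> A; peptide=MA
pos 7: GCA -> A; peptide=MAA
pos 10: AGG -> R; peptide=MAAR
pos 13: CGA -> R; peptide=MAARR
pos 16: GUC -> V; peptide=MAARRV
pos 19: GUC -> V; peptide=MAARRVV
pos 22: GGA -> G; peptide=MAARRVVG
pos 25: ACA -> T; peptide=MAARRVVGT
pos 28: UGA -> STOP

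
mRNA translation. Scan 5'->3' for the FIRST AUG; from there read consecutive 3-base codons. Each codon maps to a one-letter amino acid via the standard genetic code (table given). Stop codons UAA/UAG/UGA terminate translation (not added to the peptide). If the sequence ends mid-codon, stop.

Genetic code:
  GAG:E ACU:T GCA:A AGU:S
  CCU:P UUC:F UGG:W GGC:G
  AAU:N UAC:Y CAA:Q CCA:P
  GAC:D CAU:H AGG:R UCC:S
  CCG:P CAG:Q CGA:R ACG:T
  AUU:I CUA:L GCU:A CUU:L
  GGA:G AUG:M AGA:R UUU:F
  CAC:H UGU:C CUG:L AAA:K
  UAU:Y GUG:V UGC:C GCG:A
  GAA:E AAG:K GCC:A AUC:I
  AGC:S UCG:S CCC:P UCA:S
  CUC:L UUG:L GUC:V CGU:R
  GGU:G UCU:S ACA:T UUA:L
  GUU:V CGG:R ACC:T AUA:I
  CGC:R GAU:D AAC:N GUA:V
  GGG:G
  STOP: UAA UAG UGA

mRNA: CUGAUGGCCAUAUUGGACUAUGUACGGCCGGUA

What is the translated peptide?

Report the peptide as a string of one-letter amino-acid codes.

Answer: MAILDYVRPV

Derivation:
start AUG at pos 3
pos 3: AUG -> M; peptide=M
pos 6: GCC -> A; peptide=MA
pos 9: AUA -> I; peptide=MAI
pos 12: UUG -> L; peptide=MAIL
pos 15: GAC -> D; peptide=MAILD
pos 18: UAU -> Y; peptide=MAILDY
pos 21: GUA -> V; peptide=MAILDYV
pos 24: CGG -> R; peptide=MAILDYVR
pos 27: CCG -> P; peptide=MAILDYVRP
pos 30: GUA -> V; peptide=MAILDYVRPV
pos 33: only 0 nt remain (<3), stop (end of mRNA)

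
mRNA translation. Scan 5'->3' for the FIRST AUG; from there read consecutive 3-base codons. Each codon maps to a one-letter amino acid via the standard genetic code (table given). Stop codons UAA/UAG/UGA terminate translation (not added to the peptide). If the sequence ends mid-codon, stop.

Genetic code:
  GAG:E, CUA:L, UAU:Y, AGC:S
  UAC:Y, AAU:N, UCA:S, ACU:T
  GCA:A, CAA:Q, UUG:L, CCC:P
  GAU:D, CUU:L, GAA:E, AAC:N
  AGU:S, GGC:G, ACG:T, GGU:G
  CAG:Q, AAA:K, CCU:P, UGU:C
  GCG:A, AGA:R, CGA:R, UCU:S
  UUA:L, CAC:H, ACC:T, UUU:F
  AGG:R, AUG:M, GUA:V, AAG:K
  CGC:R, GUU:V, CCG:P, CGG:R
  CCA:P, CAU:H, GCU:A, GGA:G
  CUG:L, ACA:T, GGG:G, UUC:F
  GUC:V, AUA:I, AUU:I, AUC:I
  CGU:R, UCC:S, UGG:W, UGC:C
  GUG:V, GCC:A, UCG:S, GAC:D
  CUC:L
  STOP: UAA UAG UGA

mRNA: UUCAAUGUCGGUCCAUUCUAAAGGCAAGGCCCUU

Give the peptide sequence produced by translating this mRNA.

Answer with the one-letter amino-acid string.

Answer: MSVHSKGKAL

Derivation:
start AUG at pos 4
pos 4: AUG -> M; peptide=M
pos 7: UCG -> S; peptide=MS
pos 10: GUC -> V; peptide=MSV
pos 13: CAU -> H; peptide=MSVH
pos 16: UCU -> S; peptide=MSVHS
pos 19: AAA -> K; peptide=MSVHSK
pos 22: GGC -> G; peptide=MSVHSKG
pos 25: AAG -> K; peptide=MSVHSKGK
pos 28: GCC -> A; peptide=MSVHSKGKA
pos 31: CUU -> L; peptide=MSVHSKGKAL
pos 34: only 0 nt remain (<3), stop (end of mRNA)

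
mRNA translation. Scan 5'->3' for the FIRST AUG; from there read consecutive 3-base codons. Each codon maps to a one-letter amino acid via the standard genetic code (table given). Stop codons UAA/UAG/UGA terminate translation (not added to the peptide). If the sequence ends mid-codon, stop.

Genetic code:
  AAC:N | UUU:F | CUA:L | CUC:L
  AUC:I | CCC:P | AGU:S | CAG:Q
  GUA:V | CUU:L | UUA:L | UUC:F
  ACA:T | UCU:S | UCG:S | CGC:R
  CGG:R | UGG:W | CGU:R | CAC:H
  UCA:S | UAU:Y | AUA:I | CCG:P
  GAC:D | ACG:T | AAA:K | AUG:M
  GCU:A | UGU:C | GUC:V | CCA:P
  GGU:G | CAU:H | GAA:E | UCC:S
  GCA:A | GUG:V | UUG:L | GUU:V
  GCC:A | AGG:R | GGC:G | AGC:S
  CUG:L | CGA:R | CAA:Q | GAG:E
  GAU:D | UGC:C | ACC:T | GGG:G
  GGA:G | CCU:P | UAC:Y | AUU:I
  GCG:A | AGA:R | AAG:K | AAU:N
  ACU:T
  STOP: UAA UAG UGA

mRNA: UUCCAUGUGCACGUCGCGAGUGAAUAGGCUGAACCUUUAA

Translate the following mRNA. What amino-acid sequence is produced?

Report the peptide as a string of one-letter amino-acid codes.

start AUG at pos 4
pos 4: AUG -> M; peptide=M
pos 7: UGC -> C; peptide=MC
pos 10: ACG -> T; peptide=MCT
pos 13: UCG -> S; peptide=MCTS
pos 16: CGA -> R; peptide=MCTSR
pos 19: GUG -> V; peptide=MCTSRV
pos 22: AAU -> N; peptide=MCTSRVN
pos 25: AGG -> R; peptide=MCTSRVNR
pos 28: CUG -> L; peptide=MCTSRVNRL
pos 31: AAC -> N; peptide=MCTSRVNRLN
pos 34: CUU -> L; peptide=MCTSRVNRLNL
pos 37: UAA -> STOP

Answer: MCTSRVNRLNL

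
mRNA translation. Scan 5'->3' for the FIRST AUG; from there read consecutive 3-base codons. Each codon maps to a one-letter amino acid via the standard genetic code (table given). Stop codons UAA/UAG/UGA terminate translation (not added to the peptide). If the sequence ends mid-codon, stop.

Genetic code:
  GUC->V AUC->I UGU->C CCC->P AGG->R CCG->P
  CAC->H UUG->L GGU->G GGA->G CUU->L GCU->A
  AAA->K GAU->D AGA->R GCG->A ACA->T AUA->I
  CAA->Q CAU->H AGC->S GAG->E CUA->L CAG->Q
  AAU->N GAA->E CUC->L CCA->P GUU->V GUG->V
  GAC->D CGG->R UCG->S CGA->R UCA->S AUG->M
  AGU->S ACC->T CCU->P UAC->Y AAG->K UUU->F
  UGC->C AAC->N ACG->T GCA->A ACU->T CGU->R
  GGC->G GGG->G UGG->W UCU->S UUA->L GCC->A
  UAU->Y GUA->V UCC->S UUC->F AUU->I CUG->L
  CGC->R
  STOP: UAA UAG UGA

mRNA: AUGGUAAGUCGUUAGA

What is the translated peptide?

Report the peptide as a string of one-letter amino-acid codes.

Answer: MVSR

Derivation:
start AUG at pos 0
pos 0: AUG -> M; peptide=M
pos 3: GUA -> V; peptide=MV
pos 6: AGU -> S; peptide=MVS
pos 9: CGU -> R; peptide=MVSR
pos 12: UAG -> STOP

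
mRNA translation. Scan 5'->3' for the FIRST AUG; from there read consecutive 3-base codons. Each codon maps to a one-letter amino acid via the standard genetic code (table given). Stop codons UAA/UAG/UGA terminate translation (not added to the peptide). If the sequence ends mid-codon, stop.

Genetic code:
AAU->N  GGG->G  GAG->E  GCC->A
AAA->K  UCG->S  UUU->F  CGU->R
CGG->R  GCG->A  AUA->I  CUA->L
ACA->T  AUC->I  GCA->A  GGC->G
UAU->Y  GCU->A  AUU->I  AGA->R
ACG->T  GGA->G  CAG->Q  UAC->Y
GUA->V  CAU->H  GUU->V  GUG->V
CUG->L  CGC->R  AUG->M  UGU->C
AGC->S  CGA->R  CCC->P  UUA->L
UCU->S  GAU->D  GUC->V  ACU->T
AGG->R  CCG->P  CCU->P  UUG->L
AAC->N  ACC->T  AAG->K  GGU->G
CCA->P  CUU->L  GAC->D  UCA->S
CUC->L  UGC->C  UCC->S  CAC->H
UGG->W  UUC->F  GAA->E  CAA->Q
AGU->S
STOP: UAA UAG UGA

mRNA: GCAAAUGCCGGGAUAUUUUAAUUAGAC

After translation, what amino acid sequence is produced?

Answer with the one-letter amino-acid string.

Answer: MPGYFN

Derivation:
start AUG at pos 4
pos 4: AUG -> M; peptide=M
pos 7: CCG -> P; peptide=MP
pos 10: GGA -> G; peptide=MPG
pos 13: UAU -> Y; peptide=MPGY
pos 16: UUU -> F; peptide=MPGYF
pos 19: AAU -> N; peptide=MPGYFN
pos 22: UAG -> STOP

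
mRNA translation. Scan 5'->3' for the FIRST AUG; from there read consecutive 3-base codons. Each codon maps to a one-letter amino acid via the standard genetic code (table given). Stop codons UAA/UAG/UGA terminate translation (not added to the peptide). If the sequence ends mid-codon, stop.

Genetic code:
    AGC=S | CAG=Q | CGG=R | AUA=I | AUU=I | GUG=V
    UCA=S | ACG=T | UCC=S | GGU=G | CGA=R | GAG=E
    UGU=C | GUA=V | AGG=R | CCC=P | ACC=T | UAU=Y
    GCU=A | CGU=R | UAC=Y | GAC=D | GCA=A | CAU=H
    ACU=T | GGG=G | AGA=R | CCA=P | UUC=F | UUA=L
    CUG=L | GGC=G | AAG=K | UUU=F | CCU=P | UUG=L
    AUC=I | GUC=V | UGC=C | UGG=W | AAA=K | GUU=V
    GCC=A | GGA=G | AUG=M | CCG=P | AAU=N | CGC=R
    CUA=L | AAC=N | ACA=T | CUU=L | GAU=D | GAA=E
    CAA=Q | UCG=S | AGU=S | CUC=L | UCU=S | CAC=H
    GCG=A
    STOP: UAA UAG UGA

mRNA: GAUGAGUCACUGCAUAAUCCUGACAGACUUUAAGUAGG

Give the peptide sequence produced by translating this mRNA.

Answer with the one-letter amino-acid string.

start AUG at pos 1
pos 1: AUG -> M; peptide=M
pos 4: AGU -> S; peptide=MS
pos 7: CAC -> H; peptide=MSH
pos 10: UGC -> C; peptide=MSHC
pos 13: AUA -> I; peptide=MSHCI
pos 16: AUC -> I; peptide=MSHCII
pos 19: CUG -> L; peptide=MSHCIIL
pos 22: ACA -> T; peptide=MSHCIILT
pos 25: GAC -> D; peptide=MSHCIILTD
pos 28: UUU -> F; peptide=MSHCIILTDF
pos 31: AAG -> K; peptide=MSHCIILTDFK
pos 34: UAG -> STOP

Answer: MSHCIILTDFK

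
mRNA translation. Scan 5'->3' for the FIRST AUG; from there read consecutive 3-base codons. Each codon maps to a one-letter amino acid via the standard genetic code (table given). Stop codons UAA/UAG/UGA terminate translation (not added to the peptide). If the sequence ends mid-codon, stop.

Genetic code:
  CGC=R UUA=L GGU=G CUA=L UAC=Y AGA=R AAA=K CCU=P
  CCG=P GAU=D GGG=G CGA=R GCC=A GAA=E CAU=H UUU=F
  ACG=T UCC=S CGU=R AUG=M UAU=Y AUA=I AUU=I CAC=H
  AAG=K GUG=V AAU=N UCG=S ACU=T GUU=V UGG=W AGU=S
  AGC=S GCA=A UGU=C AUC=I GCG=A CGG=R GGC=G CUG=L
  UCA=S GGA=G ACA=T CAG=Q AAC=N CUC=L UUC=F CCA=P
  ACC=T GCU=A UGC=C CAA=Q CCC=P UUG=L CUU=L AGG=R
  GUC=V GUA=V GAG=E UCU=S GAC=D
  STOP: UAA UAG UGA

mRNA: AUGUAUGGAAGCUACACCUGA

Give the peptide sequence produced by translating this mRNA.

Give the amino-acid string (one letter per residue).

Answer: MYGSYT

Derivation:
start AUG at pos 0
pos 0: AUG -> M; peptide=M
pos 3: UAU -> Y; peptide=MY
pos 6: GGA -> G; peptide=MYG
pos 9: AGC -> S; peptide=MYGS
pos 12: UAC -> Y; peptide=MYGSY
pos 15: ACC -> T; peptide=MYGSYT
pos 18: UGA -> STOP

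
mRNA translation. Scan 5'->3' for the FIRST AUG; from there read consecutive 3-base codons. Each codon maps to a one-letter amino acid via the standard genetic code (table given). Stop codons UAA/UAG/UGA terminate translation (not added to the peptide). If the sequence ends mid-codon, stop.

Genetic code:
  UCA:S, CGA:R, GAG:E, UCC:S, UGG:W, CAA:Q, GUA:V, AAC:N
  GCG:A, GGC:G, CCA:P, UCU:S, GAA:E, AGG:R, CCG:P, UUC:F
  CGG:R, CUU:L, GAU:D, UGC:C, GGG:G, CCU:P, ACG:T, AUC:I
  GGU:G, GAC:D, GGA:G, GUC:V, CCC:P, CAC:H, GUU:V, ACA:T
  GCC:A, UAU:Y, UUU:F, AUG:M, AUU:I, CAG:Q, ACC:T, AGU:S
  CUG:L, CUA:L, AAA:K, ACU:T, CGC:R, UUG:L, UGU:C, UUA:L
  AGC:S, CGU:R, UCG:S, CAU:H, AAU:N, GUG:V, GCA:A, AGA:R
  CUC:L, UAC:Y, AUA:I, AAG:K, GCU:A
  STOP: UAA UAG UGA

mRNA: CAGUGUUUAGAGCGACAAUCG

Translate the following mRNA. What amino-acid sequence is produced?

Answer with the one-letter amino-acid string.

no AUG start codon found

Answer: (empty: no AUG start codon)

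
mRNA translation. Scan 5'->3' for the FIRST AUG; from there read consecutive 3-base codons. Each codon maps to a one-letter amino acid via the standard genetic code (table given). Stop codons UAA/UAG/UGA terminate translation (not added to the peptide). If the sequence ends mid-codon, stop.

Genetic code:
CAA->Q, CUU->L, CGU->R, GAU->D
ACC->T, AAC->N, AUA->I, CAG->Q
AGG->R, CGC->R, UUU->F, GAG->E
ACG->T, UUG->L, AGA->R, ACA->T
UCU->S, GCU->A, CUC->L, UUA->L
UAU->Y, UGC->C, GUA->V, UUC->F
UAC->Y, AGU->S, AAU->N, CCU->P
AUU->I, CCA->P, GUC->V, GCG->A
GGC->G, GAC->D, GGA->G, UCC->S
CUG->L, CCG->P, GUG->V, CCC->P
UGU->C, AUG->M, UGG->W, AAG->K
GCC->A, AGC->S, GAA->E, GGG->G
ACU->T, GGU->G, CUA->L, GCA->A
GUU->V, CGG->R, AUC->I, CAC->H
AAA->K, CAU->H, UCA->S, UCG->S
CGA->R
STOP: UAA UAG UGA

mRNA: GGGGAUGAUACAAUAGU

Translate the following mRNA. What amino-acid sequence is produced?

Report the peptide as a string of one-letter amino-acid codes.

Answer: MIQ

Derivation:
start AUG at pos 4
pos 4: AUG -> M; peptide=M
pos 7: AUA -> I; peptide=MI
pos 10: CAA -> Q; peptide=MIQ
pos 13: UAG -> STOP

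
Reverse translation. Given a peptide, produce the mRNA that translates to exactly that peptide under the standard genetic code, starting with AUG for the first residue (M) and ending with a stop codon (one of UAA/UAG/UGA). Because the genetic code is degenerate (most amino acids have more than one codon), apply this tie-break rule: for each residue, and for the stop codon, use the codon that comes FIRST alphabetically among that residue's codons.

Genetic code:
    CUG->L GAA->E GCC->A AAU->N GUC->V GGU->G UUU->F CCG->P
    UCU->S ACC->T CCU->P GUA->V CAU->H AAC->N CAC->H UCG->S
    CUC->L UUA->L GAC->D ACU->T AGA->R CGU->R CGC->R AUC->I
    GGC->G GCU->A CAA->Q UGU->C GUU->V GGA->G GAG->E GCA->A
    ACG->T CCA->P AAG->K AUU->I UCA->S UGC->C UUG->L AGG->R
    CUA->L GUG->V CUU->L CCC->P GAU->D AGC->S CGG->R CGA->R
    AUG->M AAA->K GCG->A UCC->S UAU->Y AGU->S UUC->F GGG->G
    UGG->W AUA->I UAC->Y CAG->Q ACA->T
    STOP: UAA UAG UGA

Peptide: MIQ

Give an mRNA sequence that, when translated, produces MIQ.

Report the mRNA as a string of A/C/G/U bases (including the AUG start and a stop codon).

residue 1: M -> AUG (start codon)
residue 2: I codons sorted = AUA,AUC,AUU -> pick first = AUA
residue 3: Q codons sorted = CAA,CAG -> pick first = CAA
terminator: stop codons sorted = UAA,UAG,UGA -> pick first = UAA

Answer: mRNA: AUGAUACAAUAA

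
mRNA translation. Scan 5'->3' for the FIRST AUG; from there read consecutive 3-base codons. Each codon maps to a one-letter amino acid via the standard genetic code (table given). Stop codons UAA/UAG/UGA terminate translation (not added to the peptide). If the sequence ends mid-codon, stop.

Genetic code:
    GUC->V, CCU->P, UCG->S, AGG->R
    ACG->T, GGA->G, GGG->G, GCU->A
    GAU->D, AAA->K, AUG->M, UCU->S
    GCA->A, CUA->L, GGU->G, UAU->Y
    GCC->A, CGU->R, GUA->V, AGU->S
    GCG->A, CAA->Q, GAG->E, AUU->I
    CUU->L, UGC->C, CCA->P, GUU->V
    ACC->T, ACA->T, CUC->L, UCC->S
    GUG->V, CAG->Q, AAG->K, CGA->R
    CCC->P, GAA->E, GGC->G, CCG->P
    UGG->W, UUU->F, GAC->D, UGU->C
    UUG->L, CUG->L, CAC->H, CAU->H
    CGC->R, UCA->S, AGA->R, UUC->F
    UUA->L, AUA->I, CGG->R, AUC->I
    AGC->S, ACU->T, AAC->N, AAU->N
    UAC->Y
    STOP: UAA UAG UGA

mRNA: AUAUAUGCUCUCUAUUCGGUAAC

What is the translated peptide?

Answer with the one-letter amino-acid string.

start AUG at pos 4
pos 4: AUG -> M; peptide=M
pos 7: CUC -> L; peptide=ML
pos 10: UCU -> S; peptide=MLS
pos 13: AUU -> I; peptide=MLSI
pos 16: CGG -> R; peptide=MLSIR
pos 19: UAA -> STOP

Answer: MLSIR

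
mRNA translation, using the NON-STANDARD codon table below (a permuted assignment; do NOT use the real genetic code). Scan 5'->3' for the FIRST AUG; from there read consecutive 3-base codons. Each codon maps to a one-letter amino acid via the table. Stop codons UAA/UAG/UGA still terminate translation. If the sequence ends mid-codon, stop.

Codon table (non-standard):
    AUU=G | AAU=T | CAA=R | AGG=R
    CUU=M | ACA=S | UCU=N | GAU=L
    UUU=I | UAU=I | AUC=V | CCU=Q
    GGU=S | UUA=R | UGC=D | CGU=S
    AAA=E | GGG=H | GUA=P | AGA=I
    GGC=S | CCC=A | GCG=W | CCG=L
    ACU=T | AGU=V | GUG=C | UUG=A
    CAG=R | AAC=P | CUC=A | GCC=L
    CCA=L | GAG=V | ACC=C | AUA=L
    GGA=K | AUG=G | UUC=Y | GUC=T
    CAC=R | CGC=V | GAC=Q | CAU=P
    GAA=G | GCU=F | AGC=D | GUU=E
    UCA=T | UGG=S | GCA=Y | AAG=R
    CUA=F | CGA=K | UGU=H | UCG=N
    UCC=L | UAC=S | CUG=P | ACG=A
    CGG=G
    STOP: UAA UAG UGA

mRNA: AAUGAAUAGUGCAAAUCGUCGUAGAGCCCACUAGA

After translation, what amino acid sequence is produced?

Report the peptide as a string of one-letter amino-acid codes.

Answer: GTVYTSSILR

Derivation:
start AUG at pos 1
pos 1: AUG -> G; peptide=G
pos 4: AAU -> T; peptide=GT
pos 7: AGU -> V; peptide=GTV
pos 10: GCA -> Y; peptide=GTVY
pos 13: AAU -> T; peptide=GTVYT
pos 16: CGU -> S; peptide=GTVYTS
pos 19: CGU -> S; peptide=GTVYTSS
pos 22: AGA -> I; peptide=GTVYTSSI
pos 25: GCC -> L; peptide=GTVYTSSIL
pos 28: CAC -> R; peptide=GTVYTSSILR
pos 31: UAG -> STOP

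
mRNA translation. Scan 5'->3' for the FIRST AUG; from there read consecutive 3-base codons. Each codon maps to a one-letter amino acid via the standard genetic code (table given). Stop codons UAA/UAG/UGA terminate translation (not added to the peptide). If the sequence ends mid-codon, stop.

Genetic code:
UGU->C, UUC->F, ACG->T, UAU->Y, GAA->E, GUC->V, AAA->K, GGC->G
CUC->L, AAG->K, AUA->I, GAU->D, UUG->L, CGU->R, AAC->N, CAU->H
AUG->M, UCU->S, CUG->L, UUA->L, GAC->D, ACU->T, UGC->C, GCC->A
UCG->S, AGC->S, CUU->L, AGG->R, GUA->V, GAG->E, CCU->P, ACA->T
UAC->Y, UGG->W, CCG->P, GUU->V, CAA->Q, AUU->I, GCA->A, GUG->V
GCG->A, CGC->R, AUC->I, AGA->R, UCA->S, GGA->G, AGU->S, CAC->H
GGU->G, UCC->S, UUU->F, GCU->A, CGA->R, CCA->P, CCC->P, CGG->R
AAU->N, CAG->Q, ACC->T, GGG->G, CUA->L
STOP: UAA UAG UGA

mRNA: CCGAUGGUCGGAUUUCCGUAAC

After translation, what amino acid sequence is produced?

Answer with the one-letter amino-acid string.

start AUG at pos 3
pos 3: AUG -> M; peptide=M
pos 6: GUC -> V; peptide=MV
pos 9: GGA -> G; peptide=MVG
pos 12: UUU -> F; peptide=MVGF
pos 15: CCG -> P; peptide=MVGFP
pos 18: UAA -> STOP

Answer: MVGFP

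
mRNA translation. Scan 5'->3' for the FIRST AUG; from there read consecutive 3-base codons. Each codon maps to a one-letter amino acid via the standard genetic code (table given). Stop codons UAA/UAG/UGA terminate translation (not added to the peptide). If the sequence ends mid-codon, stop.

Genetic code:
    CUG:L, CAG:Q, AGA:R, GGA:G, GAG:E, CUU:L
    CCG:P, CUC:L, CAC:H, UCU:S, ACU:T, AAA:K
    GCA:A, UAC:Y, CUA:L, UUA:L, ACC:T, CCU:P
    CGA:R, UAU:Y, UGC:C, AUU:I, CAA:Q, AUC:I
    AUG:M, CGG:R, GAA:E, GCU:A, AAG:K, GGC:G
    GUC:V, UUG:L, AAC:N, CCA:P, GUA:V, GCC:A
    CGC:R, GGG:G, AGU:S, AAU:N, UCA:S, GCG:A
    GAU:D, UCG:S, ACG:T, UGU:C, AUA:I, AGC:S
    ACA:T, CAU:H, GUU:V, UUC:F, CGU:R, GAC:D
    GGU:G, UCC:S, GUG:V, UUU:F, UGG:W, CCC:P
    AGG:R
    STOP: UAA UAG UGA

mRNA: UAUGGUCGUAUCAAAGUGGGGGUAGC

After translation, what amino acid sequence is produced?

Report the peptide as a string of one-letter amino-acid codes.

start AUG at pos 1
pos 1: AUG -> M; peptide=M
pos 4: GUC -> V; peptide=MV
pos 7: GUA -> V; peptide=MVV
pos 10: UCA -> S; peptide=MVVS
pos 13: AAG -> K; peptide=MVVSK
pos 16: UGG -> W; peptide=MVVSKW
pos 19: GGG -> G; peptide=MVVSKWG
pos 22: UAG -> STOP

Answer: MVVSKWG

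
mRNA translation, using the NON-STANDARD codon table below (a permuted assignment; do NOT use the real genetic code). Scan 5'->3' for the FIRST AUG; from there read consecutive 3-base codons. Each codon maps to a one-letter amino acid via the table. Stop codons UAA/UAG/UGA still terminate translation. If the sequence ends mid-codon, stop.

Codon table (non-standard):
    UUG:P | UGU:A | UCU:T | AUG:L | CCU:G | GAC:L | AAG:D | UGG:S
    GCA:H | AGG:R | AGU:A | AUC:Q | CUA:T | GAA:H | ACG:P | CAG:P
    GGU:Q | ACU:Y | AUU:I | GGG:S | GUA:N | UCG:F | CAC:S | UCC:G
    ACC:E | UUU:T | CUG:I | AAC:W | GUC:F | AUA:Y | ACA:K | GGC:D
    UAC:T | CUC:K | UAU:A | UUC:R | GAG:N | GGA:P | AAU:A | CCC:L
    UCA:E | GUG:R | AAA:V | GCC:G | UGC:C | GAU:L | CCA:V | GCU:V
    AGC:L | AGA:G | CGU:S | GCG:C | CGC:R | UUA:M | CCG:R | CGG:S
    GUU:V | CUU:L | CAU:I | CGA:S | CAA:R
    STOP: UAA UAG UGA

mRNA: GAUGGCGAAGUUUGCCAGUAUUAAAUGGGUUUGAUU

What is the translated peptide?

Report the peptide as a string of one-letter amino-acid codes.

Answer: LCDTGAIVSV

Derivation:
start AUG at pos 1
pos 1: AUG -> L; peptide=L
pos 4: GCG -> C; peptide=LC
pos 7: AAG -> D; peptide=LCD
pos 10: UUU -> T; peptide=LCDT
pos 13: GCC -> G; peptide=LCDTG
pos 16: AGU -> A; peptide=LCDTGA
pos 19: AUU -> I; peptide=LCDTGAI
pos 22: AAA -> V; peptide=LCDTGAIV
pos 25: UGG -> S; peptide=LCDTGAIVS
pos 28: GUU -> V; peptide=LCDTGAIVSV
pos 31: UGA -> STOP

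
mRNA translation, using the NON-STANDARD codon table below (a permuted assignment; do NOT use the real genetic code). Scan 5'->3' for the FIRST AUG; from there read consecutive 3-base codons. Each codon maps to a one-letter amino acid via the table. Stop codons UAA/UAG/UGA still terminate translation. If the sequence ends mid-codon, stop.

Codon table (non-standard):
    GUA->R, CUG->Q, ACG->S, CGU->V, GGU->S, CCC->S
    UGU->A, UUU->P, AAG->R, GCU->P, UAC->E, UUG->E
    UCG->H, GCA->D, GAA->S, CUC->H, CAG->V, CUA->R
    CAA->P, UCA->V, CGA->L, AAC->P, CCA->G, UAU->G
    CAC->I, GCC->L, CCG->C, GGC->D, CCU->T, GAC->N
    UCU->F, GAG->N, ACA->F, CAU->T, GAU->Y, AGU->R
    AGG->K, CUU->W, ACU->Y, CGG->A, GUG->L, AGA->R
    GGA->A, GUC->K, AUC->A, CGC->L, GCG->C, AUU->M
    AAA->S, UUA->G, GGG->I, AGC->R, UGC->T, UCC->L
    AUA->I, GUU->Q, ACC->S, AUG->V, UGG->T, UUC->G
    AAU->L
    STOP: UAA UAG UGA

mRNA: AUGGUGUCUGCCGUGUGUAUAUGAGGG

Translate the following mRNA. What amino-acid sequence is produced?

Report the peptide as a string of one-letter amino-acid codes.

Answer: VLFLLAI

Derivation:
start AUG at pos 0
pos 0: AUG -> V; peptide=V
pos 3: GUG -> L; peptide=VL
pos 6: UCU -> F; peptide=VLF
pos 9: GCC -> L; peptide=VLFL
pos 12: GUG -> L; peptide=VLFLL
pos 15: UGU -> A; peptide=VLFLLA
pos 18: AUA -> I; peptide=VLFLLAI
pos 21: UGA -> STOP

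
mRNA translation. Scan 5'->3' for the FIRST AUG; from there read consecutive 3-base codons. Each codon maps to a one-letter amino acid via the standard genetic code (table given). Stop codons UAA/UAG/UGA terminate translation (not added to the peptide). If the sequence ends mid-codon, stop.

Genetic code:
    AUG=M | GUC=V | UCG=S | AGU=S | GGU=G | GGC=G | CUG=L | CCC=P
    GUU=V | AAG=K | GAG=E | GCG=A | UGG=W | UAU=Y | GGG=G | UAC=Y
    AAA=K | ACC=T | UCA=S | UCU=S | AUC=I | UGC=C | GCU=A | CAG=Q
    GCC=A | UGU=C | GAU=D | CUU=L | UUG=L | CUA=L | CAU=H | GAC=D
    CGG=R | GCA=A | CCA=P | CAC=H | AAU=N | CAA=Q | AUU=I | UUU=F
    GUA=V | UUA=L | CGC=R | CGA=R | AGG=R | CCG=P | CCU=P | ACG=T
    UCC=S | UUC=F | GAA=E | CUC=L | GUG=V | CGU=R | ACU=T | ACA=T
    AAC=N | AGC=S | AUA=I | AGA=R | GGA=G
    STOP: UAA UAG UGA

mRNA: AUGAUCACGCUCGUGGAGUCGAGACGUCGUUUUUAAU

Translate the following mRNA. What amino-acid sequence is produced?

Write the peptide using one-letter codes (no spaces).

start AUG at pos 0
pos 0: AUG -> M; peptide=M
pos 3: AUC -> I; peptide=MI
pos 6: ACG -> T; peptide=MIT
pos 9: CUC -> L; peptide=MITL
pos 12: GUG -> V; peptide=MITLV
pos 15: GAG -> E; peptide=MITLVE
pos 18: UCG -> S; peptide=MITLVES
pos 21: AGA -> R; peptide=MITLVESR
pos 24: CGU -> R; peptide=MITLVESRR
pos 27: CGU -> R; peptide=MITLVESRRR
pos 30: UUU -> F; peptide=MITLVESRRRF
pos 33: UAA -> STOP

Answer: MITLVESRRRF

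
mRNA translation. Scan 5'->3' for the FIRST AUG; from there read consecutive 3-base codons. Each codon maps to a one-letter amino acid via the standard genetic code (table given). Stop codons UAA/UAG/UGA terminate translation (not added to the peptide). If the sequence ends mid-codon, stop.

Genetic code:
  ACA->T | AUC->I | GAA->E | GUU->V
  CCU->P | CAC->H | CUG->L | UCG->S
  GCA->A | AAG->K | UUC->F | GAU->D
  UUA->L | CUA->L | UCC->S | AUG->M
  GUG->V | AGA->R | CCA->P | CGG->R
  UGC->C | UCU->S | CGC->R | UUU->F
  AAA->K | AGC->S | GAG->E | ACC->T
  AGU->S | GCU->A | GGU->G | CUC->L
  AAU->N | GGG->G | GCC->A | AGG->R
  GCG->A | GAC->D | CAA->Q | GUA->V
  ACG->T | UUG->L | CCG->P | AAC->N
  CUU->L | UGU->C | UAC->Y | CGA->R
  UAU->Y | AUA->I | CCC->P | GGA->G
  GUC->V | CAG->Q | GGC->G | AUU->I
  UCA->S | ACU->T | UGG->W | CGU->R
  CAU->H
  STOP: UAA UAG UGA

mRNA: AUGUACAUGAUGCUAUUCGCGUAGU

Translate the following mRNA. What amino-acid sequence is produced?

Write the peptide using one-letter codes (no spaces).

Answer: MYMMLFA

Derivation:
start AUG at pos 0
pos 0: AUG -> M; peptide=M
pos 3: UAC -> Y; peptide=MY
pos 6: AUG -> M; peptide=MYM
pos 9: AUG -> M; peptide=MYMM
pos 12: CUA -> L; peptide=MYMML
pos 15: UUC -> F; peptide=MYMMLF
pos 18: GCG -> A; peptide=MYMMLFA
pos 21: UAG -> STOP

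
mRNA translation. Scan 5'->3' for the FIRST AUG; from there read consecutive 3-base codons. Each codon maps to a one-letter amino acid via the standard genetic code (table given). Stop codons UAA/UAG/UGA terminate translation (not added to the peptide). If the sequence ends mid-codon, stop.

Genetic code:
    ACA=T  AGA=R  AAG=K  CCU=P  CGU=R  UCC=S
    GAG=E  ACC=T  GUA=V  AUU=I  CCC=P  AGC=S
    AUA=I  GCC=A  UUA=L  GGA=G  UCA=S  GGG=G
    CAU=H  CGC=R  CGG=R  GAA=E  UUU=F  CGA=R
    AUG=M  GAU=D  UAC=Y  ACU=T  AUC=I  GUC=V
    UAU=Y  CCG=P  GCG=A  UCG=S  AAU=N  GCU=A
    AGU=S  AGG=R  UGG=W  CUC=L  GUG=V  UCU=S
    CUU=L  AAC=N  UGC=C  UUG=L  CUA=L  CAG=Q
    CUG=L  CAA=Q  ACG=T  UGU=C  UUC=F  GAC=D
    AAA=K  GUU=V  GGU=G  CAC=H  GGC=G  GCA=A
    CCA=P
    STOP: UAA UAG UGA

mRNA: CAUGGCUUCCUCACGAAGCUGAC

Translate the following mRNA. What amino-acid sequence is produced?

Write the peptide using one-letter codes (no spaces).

start AUG at pos 1
pos 1: AUG -> M; peptide=M
pos 4: GCU -> A; peptide=MA
pos 7: UCC -> S; peptide=MAS
pos 10: UCA -> S; peptide=MASS
pos 13: CGA -> R; peptide=MASSR
pos 16: AGC -> S; peptide=MASSRS
pos 19: UGA -> STOP

Answer: MASSRS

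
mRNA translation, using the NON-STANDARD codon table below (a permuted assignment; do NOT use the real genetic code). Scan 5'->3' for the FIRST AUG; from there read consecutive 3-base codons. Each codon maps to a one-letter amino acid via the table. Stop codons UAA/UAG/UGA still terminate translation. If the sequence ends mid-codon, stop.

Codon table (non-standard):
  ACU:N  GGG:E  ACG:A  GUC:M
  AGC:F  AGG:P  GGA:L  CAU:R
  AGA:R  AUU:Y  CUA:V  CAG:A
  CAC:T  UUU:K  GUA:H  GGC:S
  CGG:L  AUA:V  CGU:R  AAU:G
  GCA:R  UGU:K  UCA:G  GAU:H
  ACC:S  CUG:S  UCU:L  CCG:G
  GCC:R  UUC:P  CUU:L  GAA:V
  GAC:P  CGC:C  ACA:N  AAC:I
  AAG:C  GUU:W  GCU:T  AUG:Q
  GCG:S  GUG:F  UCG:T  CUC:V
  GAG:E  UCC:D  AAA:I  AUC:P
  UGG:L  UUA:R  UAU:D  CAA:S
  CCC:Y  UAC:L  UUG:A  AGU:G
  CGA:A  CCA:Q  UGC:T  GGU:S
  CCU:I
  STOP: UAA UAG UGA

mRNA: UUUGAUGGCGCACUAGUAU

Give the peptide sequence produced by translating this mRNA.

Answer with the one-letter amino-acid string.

Answer: QST

Derivation:
start AUG at pos 4
pos 4: AUG -> Q; peptide=Q
pos 7: GCG -> S; peptide=QS
pos 10: CAC -> T; peptide=QST
pos 13: UAG -> STOP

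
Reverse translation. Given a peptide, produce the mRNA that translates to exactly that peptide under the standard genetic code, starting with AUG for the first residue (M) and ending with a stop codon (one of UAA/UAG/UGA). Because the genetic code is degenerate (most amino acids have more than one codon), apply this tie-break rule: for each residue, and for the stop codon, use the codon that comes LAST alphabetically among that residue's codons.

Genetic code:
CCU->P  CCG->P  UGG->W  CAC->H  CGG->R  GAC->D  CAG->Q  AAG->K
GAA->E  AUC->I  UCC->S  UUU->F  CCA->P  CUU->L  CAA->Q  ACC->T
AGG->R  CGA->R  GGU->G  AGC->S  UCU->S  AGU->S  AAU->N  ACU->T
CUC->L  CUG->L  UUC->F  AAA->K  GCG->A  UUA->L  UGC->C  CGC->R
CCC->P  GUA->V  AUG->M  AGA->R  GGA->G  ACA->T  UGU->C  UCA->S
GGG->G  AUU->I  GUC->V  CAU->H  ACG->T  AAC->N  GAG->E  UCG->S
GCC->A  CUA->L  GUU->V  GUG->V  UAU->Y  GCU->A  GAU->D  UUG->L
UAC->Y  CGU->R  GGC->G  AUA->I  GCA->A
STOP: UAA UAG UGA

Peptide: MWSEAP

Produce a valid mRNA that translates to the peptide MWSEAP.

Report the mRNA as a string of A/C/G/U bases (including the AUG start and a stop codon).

Answer: mRNA: AUGUGGUCUGAGGCUCCUUGA

Derivation:
residue 1: M -> AUG (start codon)
residue 2: W -> UGG (only codon)
residue 3: S codons sorted = AGC,AGU,UCA,UCC,UCG,UCU -> pick last = UCU
residue 4: E codons sorted = GAA,GAG -> pick last = GAG
residue 5: A codons sorted = GCA,GCC,GCG,GCU -> pick last = GCU
residue 6: P codons sorted = CCA,CCC,CCG,CCU -> pick last = CCU
terminator: stop codons sorted = UAA,UAG,UGA -> pick last = UGA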